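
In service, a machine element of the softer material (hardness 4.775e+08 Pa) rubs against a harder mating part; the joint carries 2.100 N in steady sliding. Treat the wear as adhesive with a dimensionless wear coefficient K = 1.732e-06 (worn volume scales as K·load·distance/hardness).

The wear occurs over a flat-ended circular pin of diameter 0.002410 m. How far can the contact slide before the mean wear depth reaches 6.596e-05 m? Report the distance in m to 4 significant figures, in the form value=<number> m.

value=3.950e+04 m

Shown intermediates are rounded — every step keeps full float precision, and a lone final rounding to four significant figures.
Contact area A = π·d²/4 = π·(0.002410 m)²/4 = 4.562e-06 m².
Working in SI base units: W = 2.100 N, H = 4.775e+08 Pa, K = 1.732e-06.
Wearable volume V_lim = h_lim·A = 6.596e-05 · 4.562e-06 = 3.009e-10 m³.
Life L = V_lim·H/(K·W) = 3.009e-10 · 4.775e+08 / (1.732e-06 · 2.100) = 3.950e+04 m.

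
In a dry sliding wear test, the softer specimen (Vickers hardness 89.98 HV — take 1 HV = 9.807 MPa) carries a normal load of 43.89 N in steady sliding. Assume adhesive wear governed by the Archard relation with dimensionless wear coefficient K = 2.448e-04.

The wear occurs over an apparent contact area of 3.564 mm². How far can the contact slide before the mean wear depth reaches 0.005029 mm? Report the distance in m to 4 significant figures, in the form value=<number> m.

Intermediates are displayed rounded; the algebra carries full float precision; one last rounding, at four significant figures.
Convert: Hardness H = 89.98 HV × 9.807 MPa/HV = 882.4 MPa = 8.824e+08 Pa.
Convert: Contact area A = 3.564 mm² = 3.564e-06 m².
Convert: Depth limit h_lim = 0.005029 mm = 5.029e-06 m.
Expressed in SI base units: W = 43.89 N, H = 8.824e+08 Pa, K = 2.448e-04.
At the depth limit, V_lim = h_lim·A = 5.029e-06 · 3.564e-06 = 1.792e-11 m³.
Inverting, life L = V_lim·H/(K·W) = 1.792e-11 · 8.824e+08 / (2.448e-04 · 43.89) = 1.472 m.

value=1.472 m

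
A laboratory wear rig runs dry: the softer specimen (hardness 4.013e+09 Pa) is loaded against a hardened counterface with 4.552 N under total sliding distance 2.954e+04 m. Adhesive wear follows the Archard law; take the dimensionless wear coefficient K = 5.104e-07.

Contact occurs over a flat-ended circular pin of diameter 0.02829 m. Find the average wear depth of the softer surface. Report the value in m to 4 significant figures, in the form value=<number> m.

value=2.721e-08 m

The algebra carries full float precision. Intermediate values appear rounded — one last rounding to 4 significant digits.
Contact area A = π·d²/4 = π·(0.02829 m)²/4 = 6.286e-04 m².
Restated in SI base units: W = 4.552 N, H = 4.013e+09 Pa, K = 5.104e-07.
Worn volume V = K·W·L/H = 5.104e-07 · 4.552 · 2.954e+04 / 4.013e+09 = 1.710e-11 m³.
Average depth h = V/A = 1.710e-11 / 6.286e-04 = 2.721e-08 m.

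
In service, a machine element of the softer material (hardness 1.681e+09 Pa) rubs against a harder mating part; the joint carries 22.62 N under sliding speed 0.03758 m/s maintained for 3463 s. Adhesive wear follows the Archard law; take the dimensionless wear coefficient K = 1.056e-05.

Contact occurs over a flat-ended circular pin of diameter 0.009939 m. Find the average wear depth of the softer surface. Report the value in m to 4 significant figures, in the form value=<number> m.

value=2.384e-07 m

The intermediates are shown rounded; each operation runs at full float precision, and a lone final rounding to four significant figures.
Convert: Total distance L = v·t = 0.03758 m/s × 3463 s = 130.1 m.
Convert: Contact area A = π·d²/4 = π·(0.009939 m)²/4 = 7.758e-05 m².
Restated in SI base units: W = 22.62 N, H = 1.681e+09 Pa, K = 1.056e-05.
Archard relation: V = K·W·L/H = 1.056e-05 · 22.62 · 130.1 / 1.681e+09 = 1.849e-11 m³.
Average depth h = V/A = 1.849e-11 / 7.758e-05 = 2.384e-07 m.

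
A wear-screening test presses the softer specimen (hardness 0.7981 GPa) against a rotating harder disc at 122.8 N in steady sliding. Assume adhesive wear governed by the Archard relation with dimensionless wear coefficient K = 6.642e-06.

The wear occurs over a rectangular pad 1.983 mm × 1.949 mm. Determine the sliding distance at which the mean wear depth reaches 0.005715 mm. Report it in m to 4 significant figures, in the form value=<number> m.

value=21.61 m

Each operation keeps full precision; the intermediates are printed rounded. Rounded once at the end: four significant digits.
Convert: Hardness H = 0.7981 GPa = 7.981e+08 Pa.
Convert: Pad sides 1.983 mm × 1.949 mm = 0.001983 m × 0.001949 m. Contact area A = 0.001983 m × 0.001949 m = 3.865e-06 m².
Convert: Depth limit h_lim = 0.005715 mm = 5.715e-06 m.
SI base units throughout: W = 122.8 N, H = 7.981e+08 Pa, K = 6.642e-06.
Allowed volume V_lim = h_lim·A = 5.715e-06 · 3.865e-06 = 2.209e-11 m³.
Sliding life L = V_lim·H/(K·W) = 2.209e-11 · 7.981e+08 / (6.642e-06 · 122.8) = 21.61 m.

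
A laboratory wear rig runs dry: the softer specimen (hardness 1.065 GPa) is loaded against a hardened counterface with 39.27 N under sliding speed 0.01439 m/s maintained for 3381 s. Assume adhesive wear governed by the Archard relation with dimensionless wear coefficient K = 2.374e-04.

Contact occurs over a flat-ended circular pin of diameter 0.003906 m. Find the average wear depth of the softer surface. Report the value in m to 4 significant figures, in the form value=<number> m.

value=3.554e-05 m

All working math maintains full precision, and the intermediates are printed rounded — one last rounding, at four significant digits.
Path length L = v·t = 0.01439 m/s × 3381 s = 48.65 m.
Hardness H = 1.065 GPa = 1.065e+09 Pa.
Contact area A = π·d²/4 = π·(0.003906 m)²/4 = 1.198e-05 m².
Expressed in SI base units: W = 39.27 N, H = 1.065e+09 Pa, K = 2.374e-04.
Wear volume V = K·W·L/H = 2.374e-04 · 39.27 · 48.65 / 1.065e+09 = 4.259e-10 m³.
Wear depth h = V/A = 4.259e-10 / 1.198e-05 = 3.554e-05 m.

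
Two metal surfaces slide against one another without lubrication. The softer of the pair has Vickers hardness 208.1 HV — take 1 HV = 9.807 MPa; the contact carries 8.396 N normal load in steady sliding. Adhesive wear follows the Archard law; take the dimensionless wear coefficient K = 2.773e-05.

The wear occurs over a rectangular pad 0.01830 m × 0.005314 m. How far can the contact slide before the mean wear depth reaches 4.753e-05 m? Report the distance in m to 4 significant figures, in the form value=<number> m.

Every step carries full precision. The intermediates are displayed rounded, and rounded once at the end, at four significant digits.
Hardness H = 208.1 HV × 9.807 MPa/HV = 2041 MPa = 2.041e+09 Pa.
Contact area A = 0.01830 m × 0.005314 m = 9.725e-05 m².
As SI base values: W = 8.396 N, H = 2.041e+09 Pa, K = 2.773e-05.
Permissible volume V_lim = h_lim·A = 4.753e-05 · 9.725e-05 = 4.622e-09 m³.
So the life L = V_lim·H/(K·W) = 4.622e-09 · 2.041e+09 / (2.773e-05 · 8.396) = 4.052e+04 m.

value=4.052e+04 m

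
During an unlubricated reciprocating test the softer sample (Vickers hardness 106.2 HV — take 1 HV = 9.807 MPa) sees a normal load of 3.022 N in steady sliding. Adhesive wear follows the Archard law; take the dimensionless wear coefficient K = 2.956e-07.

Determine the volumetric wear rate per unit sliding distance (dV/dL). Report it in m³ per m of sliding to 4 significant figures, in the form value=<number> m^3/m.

Intermediates appear rounded. Every step holds full precision — a lone final rounding to 4 significant figures.
Convert: Hardness H = 106.2 HV × 9.807 MPa/HV = 1042 MPa = 1.042e+09 Pa.
Collected in SI base units: W = 3.022 N, H = 1.042e+09 Pa, K = 2.956e-07.
Rate of wear dV/dL = K·W/H (independent of L): 2.956e-07 · 3.022 / 1.042e+09 = 8.577e-16 m³/m.

value=8.577e-16 m^3/m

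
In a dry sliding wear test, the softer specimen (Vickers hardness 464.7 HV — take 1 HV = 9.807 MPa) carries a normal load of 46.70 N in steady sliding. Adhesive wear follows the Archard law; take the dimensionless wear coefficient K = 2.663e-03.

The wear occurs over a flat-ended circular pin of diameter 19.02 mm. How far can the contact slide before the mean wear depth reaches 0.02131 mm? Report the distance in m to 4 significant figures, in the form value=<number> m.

Printed values are rounded — each operation maintains exact precision — a single final rounding to 4 significant digits.
Convert: Hardness H = 464.7 HV × 9.807 MPa/HV = 4557 MPa = 4.557e+09 Pa.
Convert: Pin diameter d = 19.02 mm = 0.01902 m. Contact area A = π·d²/4 = π·(0.01902 m)²/4 = 2.841e-04 m².
Convert: Depth limit h_lim = 0.02131 mm = 2.131e-05 m.
In SI base units, W = 46.70 N, H = 4.557e+09 Pa, K = 2.663e-03.
Permissible volume V_lim = h_lim·A = 2.131e-05 · 2.841e-04 = 6.055e-09 m³.
Sliding life L = V_lim·H/(K·W) = 6.055e-09 · 4.557e+09 / (2.663e-03 · 46.70) = 221.9 m.

value=221.9 m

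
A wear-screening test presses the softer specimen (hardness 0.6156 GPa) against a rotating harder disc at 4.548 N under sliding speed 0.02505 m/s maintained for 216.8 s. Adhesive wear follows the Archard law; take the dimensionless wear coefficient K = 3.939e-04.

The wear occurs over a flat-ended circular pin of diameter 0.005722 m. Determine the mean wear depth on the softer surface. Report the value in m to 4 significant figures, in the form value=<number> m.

value=6.146e-07 m

All working math holds full float precision; the intermediates are shown rounded — a lone final rounding: four significant figures.
Convert: Path length L = v·t = 0.02505 m/s × 216.8 s = 5.431 m.
Convert: Hardness H = 0.6156 GPa = 6.156e+08 Pa.
Convert: Contact area A = π·d²/4 = π·(0.005722 m)²/4 = 2.571e-05 m².
In SI base units: W = 4.548 N, H = 6.156e+08 Pa, K = 3.939e-04.
Archard relation: V = K·W·L/H = 3.939e-04 · 4.548 · 5.431 / 6.156e+08 = 1.580e-11 m³.
Mean depth h = V/A = 1.580e-11 / 2.571e-05 = 6.146e-07 m.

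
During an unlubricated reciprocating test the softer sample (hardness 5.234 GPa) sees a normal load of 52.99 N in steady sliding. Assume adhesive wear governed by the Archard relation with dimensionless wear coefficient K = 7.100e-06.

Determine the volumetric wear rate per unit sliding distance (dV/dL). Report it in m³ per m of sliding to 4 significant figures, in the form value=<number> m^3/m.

Intermediates are printed rounded; the computation holds full float precision, and rounded once at the end to four significant digits.
Hardness H = 5.234 GPa = 5.234e+09 Pa.
In SI base units: W = 52.99 N, H = 5.234e+09 Pa, K = 7.100e-06.
Wear rate dV/dL = K·W/H, per unit distance: 7.100e-06 · 52.99 / 5.234e+09 = 7.188e-14 m³/m.

value=7.188e-14 m^3/m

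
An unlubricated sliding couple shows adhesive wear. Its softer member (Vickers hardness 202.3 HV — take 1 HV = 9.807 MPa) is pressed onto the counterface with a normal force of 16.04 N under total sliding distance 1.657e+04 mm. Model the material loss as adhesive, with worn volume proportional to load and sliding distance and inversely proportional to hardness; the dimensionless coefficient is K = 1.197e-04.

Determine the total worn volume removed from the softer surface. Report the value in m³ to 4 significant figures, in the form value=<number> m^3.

value=1.604e-11 m^3

The computation keeps full float precision — intermediate values appear rounded; one final rounding to four significant digits.
The distance L = 1.657e+04 mm = 16.57 m.
Hardness H = 202.3 HV × 9.807 MPa/HV = 1984 MPa = 1.984e+09 Pa.
Expressed in SI base units: W = 16.04 N, H = 1.984e+09 Pa, K = 1.197e-04.
Archard relation: V = K·W·L/H = 1.197e-04 · 16.04 · 16.57 / 1.984e+09 = 1.604e-11 m³.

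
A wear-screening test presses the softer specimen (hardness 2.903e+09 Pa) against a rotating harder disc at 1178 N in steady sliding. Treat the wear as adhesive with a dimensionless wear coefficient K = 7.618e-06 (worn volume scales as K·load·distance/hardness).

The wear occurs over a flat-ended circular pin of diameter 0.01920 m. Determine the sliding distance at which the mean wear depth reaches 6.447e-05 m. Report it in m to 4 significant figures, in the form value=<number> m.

value=6038 m

All arithmetic keeps exact precision, and displayed values are rounded, and rounded just once: 4 significant digits.
Convert: Contact area A = π·d²/4 = π·(0.01920 m)²/4 = 2.895e-04 m².
Restated in SI base units: W = 1178 N, H = 2.903e+09 Pa, K = 7.618e-06.
Limit volume V_lim = h_lim·A = 6.447e-05 · 2.895e-04 = 1.867e-08 m³.
Inverting, life L = V_lim·H/(K·W) = 1.867e-08 · 2.903e+09 / (7.618e-06 · 1178) = 6038 m.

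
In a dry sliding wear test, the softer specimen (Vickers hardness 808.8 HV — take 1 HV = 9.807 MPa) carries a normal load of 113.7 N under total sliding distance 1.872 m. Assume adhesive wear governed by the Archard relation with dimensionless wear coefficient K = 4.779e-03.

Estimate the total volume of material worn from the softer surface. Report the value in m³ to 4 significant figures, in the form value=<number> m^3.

value=1.282e-10 m^3

All working math keeps full float precision; the intermediates are shown rounded. Rounded once at the end to 4 significant figures.
Hardness H = 808.8 HV × 9.807 MPa/HV = 7932 MPa = 7.932e+09 Pa.
In SI base units: W = 113.7 N, H = 7.932e+09 Pa, K = 4.779e-03.
Apply Archard: V = K·W·L/H = 4.779e-03 · 113.7 · 1.872 / 7.932e+09 = 1.282e-10 m³.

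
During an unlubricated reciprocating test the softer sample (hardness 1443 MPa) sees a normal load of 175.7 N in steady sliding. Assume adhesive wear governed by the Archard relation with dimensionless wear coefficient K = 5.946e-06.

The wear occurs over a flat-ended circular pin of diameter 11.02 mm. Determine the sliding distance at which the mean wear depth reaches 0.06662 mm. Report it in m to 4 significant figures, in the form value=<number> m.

Intermediates are displayed rounded; every step keeps full float precision; rounded just once to four significant figures.
Convert: Hardness H = 1443 MPa = 1.443e+09 Pa.
Convert: Pin diameter d = 11.02 mm = 0.01102 m. Contact area A = π·d²/4 = π·(0.01102 m)²/4 = 9.538e-05 m².
Convert: Depth limit h_lim = 0.06662 mm = 6.662e-05 m.
Restated in SI base units: W = 175.7 N, H = 1.443e+09 Pa, K = 5.946e-06.
Allowed volume V_lim = h_lim·A = 6.662e-05 · 9.538e-05 = 6.354e-09 m³.
Thus life L = V_lim·H/(K·W) = 6.354e-09 · 1.443e+09 / (5.946e-06 · 175.7) = 8777 m.

value=8777 m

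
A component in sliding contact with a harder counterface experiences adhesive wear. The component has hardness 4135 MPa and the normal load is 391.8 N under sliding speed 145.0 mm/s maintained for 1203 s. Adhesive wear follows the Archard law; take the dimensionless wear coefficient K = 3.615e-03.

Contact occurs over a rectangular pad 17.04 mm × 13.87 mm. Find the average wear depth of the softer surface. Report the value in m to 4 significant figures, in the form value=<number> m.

value=2.528e-04 m

All working math maintains exact precision. Displayed values are rounded; a lone final rounding: 4 significant digits.
Convert: Sliding speed v = 145.0 mm/s = 0.1450 m/s. Distance L = v·t = 0.1450 m/s × 1203 s = 174.4 m.
Convert: Hardness H = 4135 MPa = 4.135e+09 Pa.
Convert: Pad sides 17.04 mm × 13.87 mm = 0.01704 m × 0.01387 m. Contact area A = 0.01704 m × 0.01387 m = 2.363e-04 m².
Working in SI base units: W = 391.8 N, H = 4.135e+09 Pa, K = 3.615e-03.
Archard relation: V = K·W·L/H = 3.615e-03 · 391.8 · 174.4 / 4.135e+09 = 5.975e-08 m³.
Wear depth h = V/A = 5.975e-08 / 2.363e-04 = 2.528e-04 m.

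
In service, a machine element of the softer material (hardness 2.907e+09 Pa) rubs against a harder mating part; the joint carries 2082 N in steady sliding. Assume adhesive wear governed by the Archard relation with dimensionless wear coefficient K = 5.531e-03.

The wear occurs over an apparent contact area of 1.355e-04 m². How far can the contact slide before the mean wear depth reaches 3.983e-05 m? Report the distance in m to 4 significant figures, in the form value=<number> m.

Quoted intermediates are rounded, and every step keeps full float precision; one final rounding, at four significant figures.
SI base units throughout: W = 2082 N, H = 2.907e+09 Pa, K = 5.531e-03.
Allowed volume V_lim = h_lim·A = 3.983e-05 · 1.355e-04 = 5.397e-09 m³.
Life L = V_lim·H/(K·W) = 5.397e-09 · 2.907e+09 / (5.531e-03 · 2082) = 1.362 m.

value=1.362 m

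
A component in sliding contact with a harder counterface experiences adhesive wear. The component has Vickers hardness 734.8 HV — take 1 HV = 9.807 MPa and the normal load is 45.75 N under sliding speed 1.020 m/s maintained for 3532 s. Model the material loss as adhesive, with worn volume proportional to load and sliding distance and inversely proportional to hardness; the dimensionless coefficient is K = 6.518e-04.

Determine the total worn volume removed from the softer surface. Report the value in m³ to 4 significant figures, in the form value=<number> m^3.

value=1.491e-08 m^3

The intermediates appear rounded — the algebra carries full precision, and a single final rounding, at four significant digits.
Convert: Distance L = v·t = 1.020 m/s × 3532 s = 3603 m.
Convert: Hardness H = 734.8 HV × 9.807 MPa/HV = 7206 MPa = 7.206e+09 Pa.
In SI base units: W = 45.75 N, H = 7.206e+09 Pa, K = 6.518e-04.
Archard relation: V = K·W·L/H = 6.518e-04 · 45.75 · 3603 / 7.206e+09 = 1.491e-08 m³.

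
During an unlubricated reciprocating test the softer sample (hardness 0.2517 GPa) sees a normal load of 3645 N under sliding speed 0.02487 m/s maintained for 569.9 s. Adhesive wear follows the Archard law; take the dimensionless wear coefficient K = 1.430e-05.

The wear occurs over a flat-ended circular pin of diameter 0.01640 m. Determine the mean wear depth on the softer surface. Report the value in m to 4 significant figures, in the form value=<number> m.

Every step holds full precision. The intermediates are shown rounded, and one last rounding to 4 significant figures.
Distance covered L = v·t = 0.02487 m/s × 569.9 s = 14.17 m.
Hardness H = 0.2517 GPa = 2.517e+08 Pa.
Contact area A = π·d²/4 = π·(0.01640 m)²/4 = 2.112e-04 m².
Restated in SI base units: W = 3645 N, H = 2.517e+08 Pa, K = 1.430e-05.
Volume removed: V = K·W·L/H = 1.430e-05 · 3645 · 14.17 / 2.517e+08 = 2.935e-09 m³.
Mean wear depth h = V/A = 2.935e-09 / 2.112e-04 = 1.389e-05 m.

value=1.389e-05 m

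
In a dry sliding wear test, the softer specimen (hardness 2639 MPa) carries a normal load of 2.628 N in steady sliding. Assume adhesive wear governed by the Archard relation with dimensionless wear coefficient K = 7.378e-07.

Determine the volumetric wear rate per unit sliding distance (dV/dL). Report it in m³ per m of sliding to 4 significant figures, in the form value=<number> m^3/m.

Intermediates are displayed rounded, and every step keeps exact precision; rounded just once, at four significant figures.
Hardness H = 2639 MPa = 2.639e+09 Pa.
Restated in SI base units: W = 2.628 N, H = 2.639e+09 Pa, K = 7.378e-07.
Sliding wear rate dV/dL = K·W/H, per unit distance: 7.378e-07 · 2.628 / 2.639e+09 = 7.347e-16 m³/m.

value=7.347e-16 m^3/m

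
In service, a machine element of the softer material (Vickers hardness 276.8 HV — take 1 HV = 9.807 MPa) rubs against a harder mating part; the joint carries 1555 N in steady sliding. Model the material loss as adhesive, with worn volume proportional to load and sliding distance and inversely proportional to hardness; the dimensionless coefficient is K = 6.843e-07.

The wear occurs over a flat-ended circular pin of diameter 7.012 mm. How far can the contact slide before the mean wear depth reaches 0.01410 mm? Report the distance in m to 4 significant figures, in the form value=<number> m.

The intermediates are printed rounded. All working math keeps full float precision, and a single final rounding: four significant digits.
Hardness H = 276.8 HV × 9.807 MPa/HV = 2715 MPa = 2.715e+09 Pa.
Pin diameter d = 7.012 mm = 0.007012 m. Contact area A = π·d²/4 = π·(0.007012 m)²/4 = 3.862e-05 m².
Depth limit h_lim = 0.01410 mm = 1.410e-05 m.
Expressed in SI base units: W = 1555 N, H = 2.715e+09 Pa, K = 6.843e-07.
Wearable volume V_lim = h_lim·A = 1.410e-05 · 3.862e-05 = 5.445e-10 m³.
Life L = V_lim·H/(K·W) = 5.445e-10 · 2.715e+09 / (6.843e-07 · 1555) = 1389 m.

value=1389 m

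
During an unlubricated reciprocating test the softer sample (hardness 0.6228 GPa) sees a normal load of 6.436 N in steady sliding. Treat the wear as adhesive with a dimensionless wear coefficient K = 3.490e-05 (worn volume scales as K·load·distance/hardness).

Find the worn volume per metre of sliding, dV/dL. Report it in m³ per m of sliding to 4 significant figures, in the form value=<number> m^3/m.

value=3.607e-13 m^3/m

Intermediate values are shown rounded — the computation carries exact precision, and a single final rounding to 4 significant figures.
Convert: Hardness H = 0.6228 GPa = 6.228e+08 Pa.
As SI base values: W = 6.436 N, H = 6.228e+08 Pa, K = 3.490e-05.
The wear rate dV/dL = K·W/H: 3.490e-05 · 6.436 / 6.228e+08 = 3.607e-13 m³/m.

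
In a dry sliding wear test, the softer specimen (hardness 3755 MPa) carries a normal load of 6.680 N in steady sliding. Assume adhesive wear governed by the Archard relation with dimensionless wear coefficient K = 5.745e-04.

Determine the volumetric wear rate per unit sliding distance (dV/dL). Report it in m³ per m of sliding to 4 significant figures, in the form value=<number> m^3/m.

All working math carries full precision, and the intermediates appear rounded; one last rounding: four significant digits.
Convert: Hardness H = 3755 MPa = 3.755e+09 Pa.
Working in SI base units: W = 6.680 N, H = 3.755e+09 Pa, K = 5.745e-04.
The wear rate dV/dL = K·W/H (independent of L): 5.745e-04 · 6.680 / 3.755e+09 = 1.022e-12 m³/m.

value=1.022e-12 m^3/m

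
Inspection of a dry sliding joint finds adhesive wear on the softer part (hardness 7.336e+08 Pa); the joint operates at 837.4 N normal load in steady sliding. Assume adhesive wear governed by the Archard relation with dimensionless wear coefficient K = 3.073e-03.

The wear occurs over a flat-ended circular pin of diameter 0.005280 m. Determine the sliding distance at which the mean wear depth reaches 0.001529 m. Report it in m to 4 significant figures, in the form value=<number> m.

The intermediates appear rounded; the computation maintains exact precision — a single final rounding to 4 significant figures.
Convert: Contact area A = π·d²/4 = π·(0.005280 m)²/4 = 2.190e-05 m².
Collected in SI base units: W = 837.4 N, H = 7.336e+08 Pa, K = 3.073e-03.
Permissible volume V_lim = h_lim·A = 0.001529 · 2.190e-05 = 3.348e-08 m³.
Inverting, life L = V_lim·H/(K·W) = 3.348e-08 · 7.336e+08 / (3.073e-03 · 837.4) = 9.544 m.

value=9.544 m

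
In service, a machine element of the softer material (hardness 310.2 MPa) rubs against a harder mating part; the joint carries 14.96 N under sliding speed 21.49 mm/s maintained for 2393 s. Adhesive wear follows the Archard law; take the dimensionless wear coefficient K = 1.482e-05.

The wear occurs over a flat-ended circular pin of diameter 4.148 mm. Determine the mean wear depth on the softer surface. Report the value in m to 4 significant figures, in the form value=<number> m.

value=2.720e-06 m

Intermediates are printed rounded — all working math holds full float precision. Rounded once at the end to 4 significant digits.
Sliding speed v = 21.49 mm/s = 0.02149 m/s. Path length L = v·t = 0.02149 m/s × 2393 s = 51.43 m.
Hardness H = 310.2 MPa = 3.102e+08 Pa.
Pin diameter d = 4.148 mm = 0.004148 m. Contact area A = π·d²/4 = π·(0.004148 m)²/4 = 1.351e-05 m².
In SI base units: W = 14.96 N, H = 3.102e+08 Pa, K = 1.482e-05.
Worn volume V = K·W·L/H = 1.482e-05 · 14.96 · 51.43 / 3.102e+08 = 3.676e-11 m³.
Depth of wear h = V/A = 3.676e-11 / 1.351e-05 = 2.720e-06 m.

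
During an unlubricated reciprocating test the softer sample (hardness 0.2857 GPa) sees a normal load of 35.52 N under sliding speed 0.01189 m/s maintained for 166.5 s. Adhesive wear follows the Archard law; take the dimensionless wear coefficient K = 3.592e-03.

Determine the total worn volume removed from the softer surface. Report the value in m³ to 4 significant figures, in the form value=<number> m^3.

Intermediates are displayed rounded — the algebra runs at full float precision — one final rounding, at 4 significant figures.
Total distance L = v·t = 0.01189 m/s × 166.5 s = 1.980 m.
Hardness H = 0.2857 GPa = 2.857e+08 Pa.
In SI base units: W = 35.52 N, H = 2.857e+08 Pa, K = 3.592e-03.
Volume removed: V = K·W·L/H = 3.592e-03 · 35.52 · 1.980 / 2.857e+08 = 8.841e-10 m³.

value=8.841e-10 m^3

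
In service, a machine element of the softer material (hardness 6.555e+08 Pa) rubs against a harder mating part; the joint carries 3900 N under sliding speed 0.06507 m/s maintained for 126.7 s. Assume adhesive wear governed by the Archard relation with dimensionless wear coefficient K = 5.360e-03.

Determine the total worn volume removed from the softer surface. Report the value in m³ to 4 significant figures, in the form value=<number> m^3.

All working math holds full precision, and intermediates are printed rounded; one final rounding: four significant digits.
Sliding distance L = v·t = 0.06507 m/s × 126.7 s = 8.244 m.
As SI base values: W = 3900 N, H = 6.555e+08 Pa, K = 5.360e-03.
By Archard's law, V = K·W·L/H = 5.360e-03 · 3900 · 8.244 / 6.555e+08 = 2.629e-07 m³.

value=2.629e-07 m^3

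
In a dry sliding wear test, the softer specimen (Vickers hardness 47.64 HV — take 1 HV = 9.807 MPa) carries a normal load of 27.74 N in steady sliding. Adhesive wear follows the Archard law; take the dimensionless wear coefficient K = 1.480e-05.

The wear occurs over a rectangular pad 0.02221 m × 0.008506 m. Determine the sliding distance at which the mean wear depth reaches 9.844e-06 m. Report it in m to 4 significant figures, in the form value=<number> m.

The intermediates appear rounded, and the algebra maintains full precision; rounded just once: 4 significant digits.
Convert: Hardness H = 47.64 HV × 9.807 MPa/HV = 467.2 MPa = 4.672e+08 Pa.
Convert: Contact area A = 0.02221 m × 0.008506 m = 1.889e-04 m².
In SI base units: W = 27.74 N, H = 4.672e+08 Pa, K = 1.480e-05.
Limit volume V_lim = h_lim·A = 9.844e-06 · 1.889e-04 = 1.860e-09 m³.
Life L = V_lim·H/(K·W) = 1.860e-09 · 4.672e+08 / (1.480e-05 · 27.74) = 2116 m.

value=2116 m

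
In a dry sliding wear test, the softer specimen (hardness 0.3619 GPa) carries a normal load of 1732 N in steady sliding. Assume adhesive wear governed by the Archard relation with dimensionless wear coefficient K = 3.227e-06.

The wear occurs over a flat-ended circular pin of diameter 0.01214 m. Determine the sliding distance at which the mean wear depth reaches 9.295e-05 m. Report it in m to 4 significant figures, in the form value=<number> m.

The algebra carries full float precision; intermediates appear rounded. Rounded just once, at 4 significant digits.
Hardness H = 0.3619 GPa = 3.619e+08 Pa.
Contact area A = π·d²/4 = π·(0.01214 m)²/4 = 1.158e-04 m².
Collected in SI base units: W = 1732 N, H = 3.619e+08 Pa, K = 3.227e-06.
Volume at the limit: V_lim = h_lim·A = 9.295e-05 · 1.158e-04 = 1.076e-08 m³.
Sliding life L = V_lim·H/(K·W) = 1.076e-08 · 3.619e+08 / (3.227e-06 · 1732) = 696.7 m.

value=696.7 m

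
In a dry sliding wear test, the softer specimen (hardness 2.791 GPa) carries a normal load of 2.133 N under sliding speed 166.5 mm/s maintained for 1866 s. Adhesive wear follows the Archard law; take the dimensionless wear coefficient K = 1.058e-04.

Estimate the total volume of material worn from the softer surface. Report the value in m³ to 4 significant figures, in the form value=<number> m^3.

All working math holds full precision — the intermediates are shown rounded. Rounded once at the end, at four significant digits.
Sliding speed v = 166.5 mm/s = 0.1665 m/s. The distance L = v·t = 0.1665 m/s × 1866 s = 310.7 m.
Hardness H = 2.791 GPa = 2.791e+09 Pa.
In SI base units, W = 2.133 N, H = 2.791e+09 Pa, K = 1.058e-04.
Apply Archard: V = K·W·L/H = 1.058e-04 · 2.133 · 310.7 / 2.791e+09 = 2.512e-11 m³.

value=2.512e-11 m^3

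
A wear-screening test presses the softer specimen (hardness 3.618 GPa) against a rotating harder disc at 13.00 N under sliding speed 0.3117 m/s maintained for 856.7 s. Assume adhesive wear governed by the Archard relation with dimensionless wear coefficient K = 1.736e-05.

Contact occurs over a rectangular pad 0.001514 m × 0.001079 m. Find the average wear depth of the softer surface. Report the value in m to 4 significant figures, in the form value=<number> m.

The algebra holds full precision — quoted intermediates are rounded; rounded just once to four significant digits.
Convert: The distance L = v·t = 0.3117 m/s × 856.7 s = 267.0 m.
Convert: Hardness H = 3.618 GPa = 3.618e+09 Pa.
Convert: Contact area A = 0.001514 m × 0.001079 m = 1.634e-06 m².
SI base units throughout: W = 13.00 N, H = 3.618e+09 Pa, K = 1.736e-05.
Wear volume V = K·W·L/H = 1.736e-05 · 13.00 · 267.0 / 3.618e+09 = 1.666e-11 m³.
Wear depth h = V/A = 1.666e-11 / 1.634e-06 = 1.020e-05 m.

value=1.020e-05 m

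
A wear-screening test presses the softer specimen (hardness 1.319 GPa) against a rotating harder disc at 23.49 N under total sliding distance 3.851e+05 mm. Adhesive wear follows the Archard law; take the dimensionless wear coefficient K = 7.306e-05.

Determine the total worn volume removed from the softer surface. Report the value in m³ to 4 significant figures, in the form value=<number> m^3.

Quoted intermediates are rounded. The algebra holds full float precision. Rounded once at the end, at four significant figures.
Sliding distance L = 3.851e+05 mm = 385.1 m.
Hardness H = 1.319 GPa = 1.319e+09 Pa.
Working in SI base units: W = 23.49 N, H = 1.319e+09 Pa, K = 7.306e-05.
The Archard volume V = K·W·L/H = 7.306e-05 · 23.49 · 385.1 / 1.319e+09 = 5.011e-10 m³.

value=5.011e-10 m^3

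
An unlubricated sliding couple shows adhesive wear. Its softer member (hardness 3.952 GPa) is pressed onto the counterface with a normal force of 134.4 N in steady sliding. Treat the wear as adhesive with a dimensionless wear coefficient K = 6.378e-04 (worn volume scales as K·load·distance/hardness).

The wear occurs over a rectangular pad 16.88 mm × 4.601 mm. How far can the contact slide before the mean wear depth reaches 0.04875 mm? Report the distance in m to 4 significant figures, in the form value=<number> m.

value=174.6 m

Intermediates are displayed rounded; all working math runs at full float precision, and rounded just once, at 4 significant figures.
Hardness H = 3.952 GPa = 3.952e+09 Pa.
Pad sides 16.88 mm × 4.601 mm = 0.01688 m × 0.004601 m. Contact area A = 0.01688 m × 0.004601 m = 7.766e-05 m².
Depth limit h_lim = 0.04875 mm = 4.875e-05 m.
As SI base values: W = 134.4 N, H = 3.952e+09 Pa, K = 6.378e-04.
Wearable volume V_lim = h_lim·A = 4.875e-05 · 7.766e-05 = 3.786e-09 m³.
Life L = V_lim·H/(K·W) = 3.786e-09 · 3.952e+09 / (6.378e-04 · 134.4) = 174.6 m.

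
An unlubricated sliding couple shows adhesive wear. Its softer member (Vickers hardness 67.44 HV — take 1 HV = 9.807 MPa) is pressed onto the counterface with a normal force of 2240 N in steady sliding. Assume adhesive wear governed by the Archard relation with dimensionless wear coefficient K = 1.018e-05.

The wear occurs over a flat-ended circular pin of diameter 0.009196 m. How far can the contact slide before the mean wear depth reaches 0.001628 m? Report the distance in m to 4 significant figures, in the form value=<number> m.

value=3136 m

Intermediates are printed rounded; the computation runs at full float precision, and one last rounding to 4 significant figures.
Convert: Hardness H = 67.44 HV × 9.807 MPa/HV = 661.4 MPa = 6.614e+08 Pa.
Convert: Contact area A = π·d²/4 = π·(0.009196 m)²/4 = 6.642e-05 m².
In SI base units, W = 2240 N, H = 6.614e+08 Pa, K = 1.018e-05.
Limit volume V_lim = h_lim·A = 0.001628 · 6.642e-05 = 1.081e-07 m³.
So the life L = V_lim·H/(K·W) = 1.081e-07 · 6.614e+08 / (1.018e-05 · 2240) = 3136 m.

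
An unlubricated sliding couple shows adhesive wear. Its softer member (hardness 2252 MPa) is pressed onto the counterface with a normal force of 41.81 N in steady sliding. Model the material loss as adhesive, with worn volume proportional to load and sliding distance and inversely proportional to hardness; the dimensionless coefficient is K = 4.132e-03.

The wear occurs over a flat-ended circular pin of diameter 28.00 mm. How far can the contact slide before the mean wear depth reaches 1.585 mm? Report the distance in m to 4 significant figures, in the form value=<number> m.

value=1.272e+04 m

Intermediate values are shown rounded. Every step runs at full float precision, and a single final rounding to 4 significant digits.
Hardness H = 2252 MPa = 2.252e+09 Pa.
Pin diameter d = 28.00 mm = 0.02800 m. Contact area A = π·d²/4 = π·(0.02800 m)²/4 = 6.158e-04 m².
Depth limit h_lim = 1.585 mm = 0.001585 m.
Expressed in SI base units: W = 41.81 N, H = 2.252e+09 Pa, K = 4.132e-03.
At the depth limit, V_lim = h_lim·A = 0.001585 · 6.158e-04 = 9.760e-07 m³.
Sliding life L = V_lim·H/(K·W) = 9.760e-07 · 2.252e+09 / (4.132e-03 · 41.81) = 1.272e+04 m.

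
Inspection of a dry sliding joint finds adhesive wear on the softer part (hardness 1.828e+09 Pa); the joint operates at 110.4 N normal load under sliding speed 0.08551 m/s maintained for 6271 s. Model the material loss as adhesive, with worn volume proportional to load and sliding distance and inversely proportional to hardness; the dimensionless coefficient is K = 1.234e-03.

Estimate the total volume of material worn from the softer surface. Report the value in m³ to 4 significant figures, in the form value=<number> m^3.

value=3.996e-08 m^3

Every step runs at full precision. Intermediate values appear rounded. Rounded just once: four significant figures.
Distance L = v·t = 0.08551 m/s × 6271 s = 536.2 m.
In SI base units: W = 110.4 N, H = 1.828e+09 Pa, K = 1.234e-03.
The Archard volume V = K·W·L/H = 1.234e-03 · 110.4 · 536.2 / 1.828e+09 = 3.996e-08 m³.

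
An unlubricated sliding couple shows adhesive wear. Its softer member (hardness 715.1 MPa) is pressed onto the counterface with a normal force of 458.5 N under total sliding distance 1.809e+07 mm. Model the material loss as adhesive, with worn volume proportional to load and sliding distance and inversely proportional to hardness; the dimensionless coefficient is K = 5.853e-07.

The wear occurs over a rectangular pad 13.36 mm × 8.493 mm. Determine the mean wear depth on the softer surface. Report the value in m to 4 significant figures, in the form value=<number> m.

All working math runs at exact precision, and intermediates are shown rounded. Rounded just once: 4 significant figures.
Convert: Path length L = 1.809e+07 mm = 1.809e+04 m.
Convert: Hardness H = 715.1 MPa = 7.151e+08 Pa.
Convert: Pad sides 13.36 mm × 8.493 mm = 0.01336 m × 0.008493 m. Contact area A = 0.01336 m × 0.008493 m = 1.135e-04 m².
Working in SI base units: W = 458.5 N, H = 7.151e+08 Pa, K = 5.853e-07.
Archard volume V = K·W·L/H = 5.853e-07 · 458.5 · 1.809e+04 / 7.151e+08 = 6.789e-09 m³.
Depth of wear h = V/A = 6.789e-09 / 1.135e-04 = 5.983e-05 m.

value=5.983e-05 m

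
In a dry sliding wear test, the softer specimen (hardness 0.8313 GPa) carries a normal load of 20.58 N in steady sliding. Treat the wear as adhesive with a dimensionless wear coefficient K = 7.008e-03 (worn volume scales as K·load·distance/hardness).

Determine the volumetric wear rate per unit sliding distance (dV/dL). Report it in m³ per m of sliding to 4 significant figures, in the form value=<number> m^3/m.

Intermediate values are printed rounded, and the algebra keeps full float precision, and one final rounding to four significant digits.
Convert: Hardness H = 0.8313 GPa = 8.313e+08 Pa.
As SI base values: W = 20.58 N, H = 8.313e+08 Pa, K = 7.008e-03.
Sliding wear rate dV/dL = K·W/H (independent of L): 7.008e-03 · 20.58 / 8.313e+08 = 1.735e-10 m³/m.

value=1.735e-10 m^3/m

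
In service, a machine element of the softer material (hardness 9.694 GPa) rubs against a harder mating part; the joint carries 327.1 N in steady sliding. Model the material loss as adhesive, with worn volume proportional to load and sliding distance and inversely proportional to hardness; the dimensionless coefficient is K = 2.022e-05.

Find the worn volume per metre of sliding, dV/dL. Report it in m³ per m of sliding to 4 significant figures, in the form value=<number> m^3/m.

value=6.823e-13 m^3/m

Each operation keeps full precision, and intermediates are shown rounded. Rounded just once: 4 significant digits.
Hardness H = 9.694 GPa = 9.694e+09 Pa.
Restated in SI base units: W = 327.1 N, H = 9.694e+09 Pa, K = 2.022e-05.
The wear rate dV/dL = K·W/H — distance-free: 2.022e-05 · 327.1 / 9.694e+09 = 6.823e-13 m³/m.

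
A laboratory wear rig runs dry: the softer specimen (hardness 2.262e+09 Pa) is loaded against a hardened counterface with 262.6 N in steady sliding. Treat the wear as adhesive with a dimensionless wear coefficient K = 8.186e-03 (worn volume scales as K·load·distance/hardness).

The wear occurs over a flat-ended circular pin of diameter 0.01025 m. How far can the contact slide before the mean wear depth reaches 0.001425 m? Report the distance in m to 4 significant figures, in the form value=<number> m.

The algebra keeps full precision, and intermediates are printed rounded, and one last rounding to 4 significant figures.
Convert: Contact area A = π·d²/4 = π·(0.01025 m)²/4 = 8.252e-05 m².
As SI base values: W = 262.6 N, H = 2.262e+09 Pa, K = 8.186e-03.
Volume at the limit: V_lim = h_lim·A = 0.001425 · 8.252e-05 = 1.176e-07 m³.
Inverting, life L = V_lim·H/(K·W) = 1.176e-07 · 2.262e+09 / (8.186e-03 · 262.6) = 123.7 m.

value=123.7 m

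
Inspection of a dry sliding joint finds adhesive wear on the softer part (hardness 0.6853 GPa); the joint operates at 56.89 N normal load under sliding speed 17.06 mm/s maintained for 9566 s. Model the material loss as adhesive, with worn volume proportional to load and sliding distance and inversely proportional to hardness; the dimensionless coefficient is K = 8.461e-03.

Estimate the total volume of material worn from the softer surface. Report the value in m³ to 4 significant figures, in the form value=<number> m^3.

value=1.146e-07 m^3

Intermediates are shown rounded; the algebra runs at full precision; rounded once at the end to 4 significant figures.
Sliding speed v = 17.06 mm/s = 0.01706 m/s. Total distance L = v·t = 0.01706 m/s × 9566 s = 163.2 m.
Hardness H = 0.6853 GPa = 6.853e+08 Pa.
In SI base units: W = 56.89 N, H = 6.853e+08 Pa, K = 8.461e-03.
The Archard volume V = K·W·L/H = 8.461e-03 · 56.89 · 163.2 / 6.853e+08 = 1.146e-07 m³.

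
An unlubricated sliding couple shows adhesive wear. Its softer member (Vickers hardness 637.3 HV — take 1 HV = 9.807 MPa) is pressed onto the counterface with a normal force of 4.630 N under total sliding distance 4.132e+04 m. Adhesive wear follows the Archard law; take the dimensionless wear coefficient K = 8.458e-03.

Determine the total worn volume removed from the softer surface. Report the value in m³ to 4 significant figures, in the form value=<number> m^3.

Intermediate values are displayed rounded. Each operation keeps exact precision. Rounded just once, at four significant digits.
Convert: Hardness H = 637.3 HV × 9.807 MPa/HV = 6250 MPa = 6.250e+09 Pa.
Collected in SI base units: W = 4.630 N, H = 6.250e+09 Pa, K = 8.458e-03.
Worn volume V = K·W·L/H = 8.458e-03 · 4.630 · 4.132e+04 / 6.250e+09 = 2.589e-07 m³.

value=2.589e-07 m^3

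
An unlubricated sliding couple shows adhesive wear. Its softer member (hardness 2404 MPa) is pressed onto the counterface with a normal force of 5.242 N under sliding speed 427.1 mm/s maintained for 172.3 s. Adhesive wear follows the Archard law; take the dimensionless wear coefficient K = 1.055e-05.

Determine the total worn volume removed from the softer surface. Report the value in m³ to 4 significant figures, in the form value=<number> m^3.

value=1.693e-12 m^3

Intermediate values appear rounded. All arithmetic maintains full precision, and rounded just once: four significant digits.
Sliding speed v = 427.1 mm/s = 0.4271 m/s. Sliding distance L = v·t = 0.4271 m/s × 172.3 s = 73.59 m.
Hardness H = 2404 MPa = 2.404e+09 Pa.
Restated in SI base units: W = 5.242 N, H = 2.404e+09 Pa, K = 1.055e-05.
Apply Archard: V = K·W·L/H = 1.055e-05 · 5.242 · 73.59 / 2.404e+09 = 1.693e-12 m³.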